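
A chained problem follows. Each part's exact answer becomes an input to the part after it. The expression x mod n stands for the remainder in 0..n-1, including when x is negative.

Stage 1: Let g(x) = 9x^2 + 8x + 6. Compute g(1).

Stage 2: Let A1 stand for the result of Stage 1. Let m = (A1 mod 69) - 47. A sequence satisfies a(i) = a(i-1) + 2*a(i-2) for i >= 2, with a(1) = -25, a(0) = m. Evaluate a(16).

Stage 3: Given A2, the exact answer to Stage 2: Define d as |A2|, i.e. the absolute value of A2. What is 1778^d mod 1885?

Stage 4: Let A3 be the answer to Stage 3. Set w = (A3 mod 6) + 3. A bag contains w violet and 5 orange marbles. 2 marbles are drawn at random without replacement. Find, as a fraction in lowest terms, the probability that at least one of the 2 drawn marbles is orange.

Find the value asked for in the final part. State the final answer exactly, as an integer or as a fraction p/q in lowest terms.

Stage 1: 9*(1)^2 + 8*(1)^1 + 6 = (9) + (8) + (6) = 23; answer 23
Stage 2: A1 = 23; m = -24; a(2) = 1*(-25) + 2*(-24) = -73; iterating: a(2)=-73, a(3)=-123, a(4)=-269, a(5)=-515, a(6)=-1053, a(7)=-2083, a(8)=-4189, a(9)=-8355, a(10)=-16733, a(11)=-33443, a(12)=-66909, a(13)=-133795, a(14)=-267613, a(15)=-535203, a(16)=-1070429; answer -1070429
Stage 3: A2 = -1070429; d = 1070429; squarings mod 1885: 1778^1=1778, 1778^2=139, 1778^4=471, 1778^8=1296, 1778^16=81, 1778^32=906, 1778^64=861, 1778^128=516, 1778^256=471, 1778^512=1296, 1778^1024=81, 1778^2048=906, 1778^4096=861, 1778^8192=516, 1778^16384=471, 1778^32768=1296, 1778^65536=81, 1778^131072=906, 1778^262144=861, 1778^524288=516, 1778^1048576=471; 1778^1070429 = 1778^1 * 1778^4 * 1778^8 * 1778^16 * 1778^64 * 1778^256 * 1778^1024 * 1778^4096 * 1778^16384 * 1778^1048576 = 758 (mod 1885); answer 758
Stage 4: A3 = 758; w = 5; total draws C(10,2) = 45; complement C(5,2) = 10; favorable 45 - 10 = 35; P = 7/9; answer 7/9

7/9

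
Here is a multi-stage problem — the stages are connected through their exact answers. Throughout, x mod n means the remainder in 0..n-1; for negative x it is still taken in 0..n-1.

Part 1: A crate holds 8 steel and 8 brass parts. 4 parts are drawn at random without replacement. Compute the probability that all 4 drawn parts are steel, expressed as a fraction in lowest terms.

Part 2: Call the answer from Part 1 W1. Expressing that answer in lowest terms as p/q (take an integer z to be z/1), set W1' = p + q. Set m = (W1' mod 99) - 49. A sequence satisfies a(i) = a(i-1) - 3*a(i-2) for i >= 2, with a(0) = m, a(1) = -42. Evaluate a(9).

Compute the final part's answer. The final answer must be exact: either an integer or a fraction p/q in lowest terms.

Part 1: total draws C(16,4) = 1820; favorable C(8,4) = 70; P = 1/26; answer 1/26
Part 2: W1 = 1/26; threaded value p + q = 27; m = -22; a(2) = 1*(-42) - 3*(-22) = 24; iterating: a(2)=24, a(3)=150, a(4)=78, a(5)=-372, a(6)=-606, a(7)=510, a(8)=2328, a(9)=798; answer 798

798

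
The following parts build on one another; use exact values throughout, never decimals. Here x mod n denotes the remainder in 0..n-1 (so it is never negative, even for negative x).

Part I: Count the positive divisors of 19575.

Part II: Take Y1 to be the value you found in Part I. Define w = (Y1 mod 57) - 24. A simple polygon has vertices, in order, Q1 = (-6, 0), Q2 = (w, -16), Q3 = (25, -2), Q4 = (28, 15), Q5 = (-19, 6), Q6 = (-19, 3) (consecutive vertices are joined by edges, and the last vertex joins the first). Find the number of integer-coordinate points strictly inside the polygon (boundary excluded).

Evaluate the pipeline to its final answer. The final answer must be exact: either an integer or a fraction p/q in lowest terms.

Part I: 19575 = 3^3 * 5^2 * 29; number of divisors = (3+1) * (2+1) * (1+1) = 24; answer 24
Part II: Y1 = 24; w = 0; cross terms: (-6*-16 - 0*0)=96, (0*-2 - 25*-16)=400, (25*15 - 28*-2)=431, (28*6 - -19*15)=453, (-19*3 - -19*6)=57, (-19*0 - -6*3)=18; twice the area = |1455| = 1455; area = 1455/2; boundary points = 2 + 1 + 1 + 1 + 3 + 1 = 9; strictly interior points = area - boundary/2 + 1 = 724; answer 724

724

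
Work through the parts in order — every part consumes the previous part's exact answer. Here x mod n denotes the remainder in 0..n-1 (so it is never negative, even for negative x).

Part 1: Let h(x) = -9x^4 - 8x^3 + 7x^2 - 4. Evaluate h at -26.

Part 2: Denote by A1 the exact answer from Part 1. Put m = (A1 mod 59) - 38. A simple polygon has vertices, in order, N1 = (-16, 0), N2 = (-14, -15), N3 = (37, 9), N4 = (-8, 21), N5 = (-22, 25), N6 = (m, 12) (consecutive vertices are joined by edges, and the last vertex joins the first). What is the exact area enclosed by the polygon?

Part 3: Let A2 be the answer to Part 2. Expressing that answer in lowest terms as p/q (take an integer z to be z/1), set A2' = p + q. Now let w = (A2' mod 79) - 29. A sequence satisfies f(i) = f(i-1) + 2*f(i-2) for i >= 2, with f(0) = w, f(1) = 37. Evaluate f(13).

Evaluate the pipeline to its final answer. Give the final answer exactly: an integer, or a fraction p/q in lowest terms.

120157

Part 1: -9*(-26)^4 - 8*(-26)^3 + 7*(-26)^2 - 4 = (-4112784) + (140608) + (4732) + (-4) = -3967448; answer -3967448
Part 2: A1 = -3967448; m = -31; cross terms: (-16*-15 - -14*0)=240, (-14*9 - 37*-15)=429, (37*21 - -8*9)=849, (-8*25 - -22*21)=262, (-22*12 - -31*25)=511, (-31*0 - -16*12)=192; twice the area = |2483| = 2483; area = 2483/2; answer 2483/2
Part 3: A2 = 2483/2; threaded value p + q = 2485; w = 7; f(2) = 1*(37) + 2*(7) = 51; iterating: f(2)=51, f(3)=125, f(4)=227, f(5)=477, f(6)=931, f(7)=1885, f(8)=3747, f(9)=7517, f(10)=15011, f(11)=30045, f(12)=60067, f(13)=120157; answer 120157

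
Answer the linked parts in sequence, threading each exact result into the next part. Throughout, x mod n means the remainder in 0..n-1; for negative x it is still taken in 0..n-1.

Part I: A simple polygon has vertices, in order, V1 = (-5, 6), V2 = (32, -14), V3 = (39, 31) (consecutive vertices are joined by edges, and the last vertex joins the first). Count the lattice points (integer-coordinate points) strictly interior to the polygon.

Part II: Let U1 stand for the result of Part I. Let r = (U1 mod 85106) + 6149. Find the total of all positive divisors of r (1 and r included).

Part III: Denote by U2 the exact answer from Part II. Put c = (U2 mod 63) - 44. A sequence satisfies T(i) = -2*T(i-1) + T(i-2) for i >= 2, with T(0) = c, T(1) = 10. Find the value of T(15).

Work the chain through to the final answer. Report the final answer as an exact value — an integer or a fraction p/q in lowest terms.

4050582

Part I: cross terms: (-5*-14 - 32*6)=-122, (32*31 - 39*-14)=1538, (39*6 - -5*31)=389; twice the area = |1805| = 1805; area = 1805/2; boundary points = 1 + 1 + 1 = 3; strictly interior points = area - boundary/2 + 1 = 902; answer 902
Part II: U1 = 902; r = 7051; 7051 = 11 * 641; sigma = (1 + 11) * (1 + 641) = 12 * 642 = 7704; answer 7704
Part III: U2 = 7704; c = -26; T(2) = -2*(10) + 1*(-26) = -46; iterating: T(2)=-46, T(3)=102, T(4)=-250, T(5)=602, T(6)=-1454, T(7)=3510, T(8)=-8474, T(9)=20458, T(10)=-49390, T(11)=119238, T(12)=-287866, T(13)=694970, T(14)=-1677806, T(15)=4050582; answer 4050582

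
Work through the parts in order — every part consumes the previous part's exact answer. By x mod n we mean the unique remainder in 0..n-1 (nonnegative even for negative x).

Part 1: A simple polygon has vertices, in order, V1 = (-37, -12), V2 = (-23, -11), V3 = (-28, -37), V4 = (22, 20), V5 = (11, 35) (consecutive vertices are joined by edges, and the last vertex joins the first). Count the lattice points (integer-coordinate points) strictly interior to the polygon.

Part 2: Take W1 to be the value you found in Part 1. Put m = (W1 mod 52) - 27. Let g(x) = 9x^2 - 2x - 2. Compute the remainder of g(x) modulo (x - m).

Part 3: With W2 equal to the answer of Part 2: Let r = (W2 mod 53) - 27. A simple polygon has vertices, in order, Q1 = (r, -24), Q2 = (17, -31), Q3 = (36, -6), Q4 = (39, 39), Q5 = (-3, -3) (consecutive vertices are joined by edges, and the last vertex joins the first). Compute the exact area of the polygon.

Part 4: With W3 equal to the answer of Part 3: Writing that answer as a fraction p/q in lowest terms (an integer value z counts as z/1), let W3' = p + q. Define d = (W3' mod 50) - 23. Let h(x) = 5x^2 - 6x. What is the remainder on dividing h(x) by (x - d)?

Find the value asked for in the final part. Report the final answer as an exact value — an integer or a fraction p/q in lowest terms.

2736

Part 1: cross terms: (-37*-11 - -23*-12)=131, (-23*-37 - -28*-11)=543, (-28*20 - 22*-37)=254, (22*35 - 11*20)=550, (11*-12 - -37*35)=1163; twice the area = |2641| = 2641; area = 2641/2; boundary points = 1 + 1 + 1 + 1 + 1 = 5; strictly interior points = area - boundary/2 + 1 = 1319; answer 1319
Part 2: W1 = 1319; m = -8; remainder = value at the root: 9*(-8)^2 - 2*(-8)^1 - 2 = (576) + (16) + (-2) = 590; answer 590
Part 3: W2 = 590; r = -20; cross terms: (-20*-31 - 17*-24)=1028, (17*-6 - 36*-31)=1014, (36*39 - 39*-6)=1638, (39*-3 - -3*39)=0, (-3*-24 - -20*-3)=12; twice the area = |3692| = 3692; area = 1846; answer 1846
Part 4: W3 = 1846; threaded value p + q = 1847; d = 24; remainder = value at the root: 5*(24)^2 - 6*(24)^1 = (2880) + (-144) = 2736; answer 2736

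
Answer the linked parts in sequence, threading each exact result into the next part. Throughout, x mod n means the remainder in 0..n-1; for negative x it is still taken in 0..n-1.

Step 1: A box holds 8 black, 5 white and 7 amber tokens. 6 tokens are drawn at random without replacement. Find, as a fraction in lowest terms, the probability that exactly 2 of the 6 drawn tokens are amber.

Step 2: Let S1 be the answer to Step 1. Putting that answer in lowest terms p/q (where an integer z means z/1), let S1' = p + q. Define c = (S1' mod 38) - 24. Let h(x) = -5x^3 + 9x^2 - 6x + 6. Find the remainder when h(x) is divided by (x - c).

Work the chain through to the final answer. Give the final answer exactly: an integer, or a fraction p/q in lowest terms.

7816

Step 1: total draws C(20,6) = 38760; favorable C(7,2)*C(13,4) = 15015; P = 1001/2584; answer 1001/2584
Step 2: S1 = 1001/2584; threaded value p + q = 3585; c = -11; remainder = value at the root: -5*(-11)^3 + 9*(-11)^2 - 6*(-11)^1 + 6 = (6655) + (1089) + (66) + (6) = 7816; answer 7816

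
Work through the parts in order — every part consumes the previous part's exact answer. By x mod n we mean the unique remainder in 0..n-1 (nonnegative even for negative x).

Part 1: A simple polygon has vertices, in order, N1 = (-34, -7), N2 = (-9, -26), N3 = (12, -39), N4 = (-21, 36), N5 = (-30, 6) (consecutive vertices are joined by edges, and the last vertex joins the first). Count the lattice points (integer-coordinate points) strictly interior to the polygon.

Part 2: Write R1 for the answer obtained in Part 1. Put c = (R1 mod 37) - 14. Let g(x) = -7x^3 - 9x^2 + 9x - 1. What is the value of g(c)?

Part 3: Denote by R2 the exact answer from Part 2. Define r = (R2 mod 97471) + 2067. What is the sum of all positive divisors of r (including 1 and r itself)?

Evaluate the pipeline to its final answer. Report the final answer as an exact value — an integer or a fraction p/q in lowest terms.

Part 1: cross terms: (-34*-26 - -9*-7)=821, (-9*-39 - 12*-26)=663, (12*36 - -21*-39)=-387, (-21*6 - -30*36)=954, (-30*-7 - -34*6)=414; twice the area = |2465| = 2465; area = 2465/2; boundary points = 1 + 1 + 3 + 3 + 1 = 9; strictly interior points = area - boundary/2 + 1 = 1229; answer 1229
Part 2: R1 = 1229; c = -6; -7*(-6)^3 - 9*(-6)^2 + 9*(-6)^1 - 1 = (1512) + (-324) + (-54) + (-1) = 1133; answer 1133
Part 3: R2 = 1133; r = 3200; 3200 = 2^7 * 5^2; sigma = (1 + 2 + 4 + 8 + 16 + 32 + 64 + 128) * (1 + 5 + 25) = 255 * 31 = 7905; answer 7905

7905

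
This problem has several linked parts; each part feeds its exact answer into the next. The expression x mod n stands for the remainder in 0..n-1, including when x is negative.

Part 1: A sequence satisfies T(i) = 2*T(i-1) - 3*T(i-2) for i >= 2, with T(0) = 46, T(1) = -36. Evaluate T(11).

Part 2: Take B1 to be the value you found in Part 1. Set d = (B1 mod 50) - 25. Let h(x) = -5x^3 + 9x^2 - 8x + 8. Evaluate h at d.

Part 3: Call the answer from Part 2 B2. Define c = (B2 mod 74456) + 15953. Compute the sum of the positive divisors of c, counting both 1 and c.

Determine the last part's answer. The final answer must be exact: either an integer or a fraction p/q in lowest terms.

66404

Part 1: T(2) = 2*(-36) - 3*(46) = -210; iterating: T(2)=-210, T(3)=-312, T(4)=6, T(5)=948, T(6)=1878, T(7)=912, T(8)=-3810, T(9)=-10356, T(10)=-9282, T(11)=12504; answer 12504
Part 2: B1 = 12504; d = -21; -5*(-21)^3 + 9*(-21)^2 - 8*(-21)^1 + 8 = (46305) + (3969) + (168) + (8) = 50450; answer 50450
Part 3: B2 = 50450; c = 66403; 66403 is prime, so its only divisors are 1 and 66403; sigma = 1 + 66403 = 66404; answer 66404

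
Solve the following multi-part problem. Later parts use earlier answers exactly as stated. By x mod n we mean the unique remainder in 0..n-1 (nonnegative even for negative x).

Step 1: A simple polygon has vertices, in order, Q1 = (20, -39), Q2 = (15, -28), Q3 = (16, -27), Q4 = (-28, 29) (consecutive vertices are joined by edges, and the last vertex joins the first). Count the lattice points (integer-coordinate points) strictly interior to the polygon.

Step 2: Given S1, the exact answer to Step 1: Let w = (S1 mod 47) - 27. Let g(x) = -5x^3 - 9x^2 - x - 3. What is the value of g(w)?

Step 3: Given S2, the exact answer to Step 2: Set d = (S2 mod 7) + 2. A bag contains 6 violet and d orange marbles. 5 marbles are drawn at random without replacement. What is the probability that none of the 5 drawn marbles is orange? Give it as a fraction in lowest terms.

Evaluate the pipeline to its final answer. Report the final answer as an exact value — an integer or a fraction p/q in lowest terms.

1/77

Step 1: cross terms: (20*-28 - 15*-39)=25, (15*-27 - 16*-28)=43, (16*29 - -28*-27)=-292, (-28*-39 - 20*29)=512; twice the area = |288| = 288; area = 144; boundary points = 1 + 1 + 4 + 4 = 10; strictly interior points = area - boundary/2 + 1 = 140; answer 140
Step 2: S1 = 140; w = 19; -5*(19)^3 - 9*(19)^2 - 1*(19)^1 - 3 = (-34295) + (-3249) + (-19) + (-3) = -37566; answer -37566
Step 3: S2 = -37566; d = 5; total draws C(11,5) = 462; favorable C(6,5) = 6; P = 1/77; answer 1/77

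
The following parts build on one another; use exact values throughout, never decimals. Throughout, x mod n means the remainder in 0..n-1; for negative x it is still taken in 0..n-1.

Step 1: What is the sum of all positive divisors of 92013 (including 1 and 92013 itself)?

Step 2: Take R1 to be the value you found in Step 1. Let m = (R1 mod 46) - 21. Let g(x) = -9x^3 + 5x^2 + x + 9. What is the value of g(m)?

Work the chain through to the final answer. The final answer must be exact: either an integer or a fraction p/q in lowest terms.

Step 1: 92013 = 3 * 30671; sigma = (1 + 3) * (1 + 30671) = 4 * 30672 = 122688; answer 122688
Step 2: R1 = 122688; m = -15; -9*(-15)^3 + 5*(-15)^2 + 1*(-15)^1 + 9 = (30375) + (1125) + (-15) + (9) = 31494; answer 31494

31494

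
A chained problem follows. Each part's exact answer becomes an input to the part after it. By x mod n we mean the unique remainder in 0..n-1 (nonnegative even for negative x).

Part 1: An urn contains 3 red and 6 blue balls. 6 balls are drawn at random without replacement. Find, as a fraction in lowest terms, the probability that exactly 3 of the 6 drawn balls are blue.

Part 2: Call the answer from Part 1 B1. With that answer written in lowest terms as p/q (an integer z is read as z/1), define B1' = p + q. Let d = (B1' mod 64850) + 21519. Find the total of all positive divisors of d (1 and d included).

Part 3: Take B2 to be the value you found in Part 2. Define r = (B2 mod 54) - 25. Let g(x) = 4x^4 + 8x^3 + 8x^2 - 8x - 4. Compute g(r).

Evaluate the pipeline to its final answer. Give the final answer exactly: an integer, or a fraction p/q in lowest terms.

375560

Part 1: total draws C(9,6) = 84; favorable C(6,3)*C(3,3) = 20; P = 5/21; answer 5/21
Part 2: B1 = 5/21; threaded value p + q = 26; d = 21545; 21545 = 5 * 31 * 139; sigma = (1 + 5) * (1 + 31) * (1 + 139) = 6 * 32 * 140 = 26880; answer 26880
Part 3: B2 = 26880; r = 17; 4*(17)^4 + 8*(17)^3 + 8*(17)^2 - 8*(17)^1 - 4 = (334084) + (39304) + (2312) + (-136) + (-4) = 375560; answer 375560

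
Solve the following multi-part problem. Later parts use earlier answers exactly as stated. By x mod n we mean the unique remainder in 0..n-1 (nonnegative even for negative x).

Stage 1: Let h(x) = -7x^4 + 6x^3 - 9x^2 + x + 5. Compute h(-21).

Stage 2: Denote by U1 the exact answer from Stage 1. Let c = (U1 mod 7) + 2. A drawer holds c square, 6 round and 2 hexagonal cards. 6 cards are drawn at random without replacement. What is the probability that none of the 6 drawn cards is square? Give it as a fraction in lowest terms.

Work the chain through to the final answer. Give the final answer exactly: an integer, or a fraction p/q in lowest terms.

Stage 1: -7*(-21)^4 + 6*(-21)^3 - 9*(-21)^2 + 1*(-21)^1 + 5 = (-1361367) + (-55566) + (-3969) + (-21) + (5) = -1420918; answer -1420918
Stage 2: U1 = -1420918; c = 7; total draws C(15,6) = 5005; favorable C(8,6) = 28; P = 4/715; answer 4/715

4/715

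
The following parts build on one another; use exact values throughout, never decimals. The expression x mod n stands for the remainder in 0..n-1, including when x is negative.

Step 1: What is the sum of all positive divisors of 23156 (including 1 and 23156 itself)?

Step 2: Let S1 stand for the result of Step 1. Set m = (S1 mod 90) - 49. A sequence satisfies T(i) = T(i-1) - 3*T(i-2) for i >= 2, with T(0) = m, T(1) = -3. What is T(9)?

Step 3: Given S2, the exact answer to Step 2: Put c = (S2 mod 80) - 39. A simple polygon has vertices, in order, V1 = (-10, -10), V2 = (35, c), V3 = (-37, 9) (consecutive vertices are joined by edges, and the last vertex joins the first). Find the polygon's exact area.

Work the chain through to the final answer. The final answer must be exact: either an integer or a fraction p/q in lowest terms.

Step 1: 23156 = 2^2 * 7 * 827; sigma = (1 + 2 + 4) * (1 + 7) * (1 + 827) = 7 * 8 * 828 = 46368; answer 46368
Step 2: S1 = 46368; m = -31; T(2) = 1*(-3) - 3*(-31) = 90; iterating: T(2)=90, T(3)=99, T(4)=-171, T(5)=-468, T(6)=45, T(7)=1449, T(8)=1314, T(9)=-3033; answer -3033
Step 3: S2 = -3033; c = -32; cross terms: (-10*-32 - 35*-10)=670, (35*9 - -37*-32)=-869, (-37*-10 - -10*9)=460; twice the area = |261| = 261; area = 261/2; answer 261/2

261/2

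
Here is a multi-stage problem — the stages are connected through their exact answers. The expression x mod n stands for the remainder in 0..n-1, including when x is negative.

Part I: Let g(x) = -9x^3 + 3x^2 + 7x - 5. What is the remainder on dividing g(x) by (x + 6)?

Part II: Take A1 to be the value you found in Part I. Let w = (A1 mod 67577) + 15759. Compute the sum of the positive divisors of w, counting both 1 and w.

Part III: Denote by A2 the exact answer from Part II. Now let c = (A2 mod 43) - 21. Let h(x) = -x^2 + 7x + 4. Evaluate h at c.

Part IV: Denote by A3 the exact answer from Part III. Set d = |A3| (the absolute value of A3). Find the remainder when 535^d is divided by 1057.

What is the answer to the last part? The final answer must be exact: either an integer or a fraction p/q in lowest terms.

Part I: remainder = value at the root: -9*(-6)^3 + 3*(-6)^2 + 7*(-6)^1 - 5 = (1944) + (108) + (-42) + (-5) = 2005; answer 2005
Part II: A1 = 2005; w = 17764; 17764 = 2^2 * 4441; sigma = (1 + 2 + 4) * (1 + 4441) = 7 * 4442 = 31094; answer 31094
Part III: A2 = 31094; c = -16; -1*(-16)^2 + 7*(-16)^1 + 4 = (-256) + (-112) + (4) = -364; answer -364
Part IV: A3 = -364; d = 364; squarings mod 1057: 535^1=535, 535^2=835, 535^4=662, 535^8=646, 535^16=858, 535^32=492, 535^64=11, 535^128=121, 535^256=900; 535^364 = 535^4 * 535^8 * 535^32 * 535^64 * 535^256 = 11 (mod 1057); answer 11

11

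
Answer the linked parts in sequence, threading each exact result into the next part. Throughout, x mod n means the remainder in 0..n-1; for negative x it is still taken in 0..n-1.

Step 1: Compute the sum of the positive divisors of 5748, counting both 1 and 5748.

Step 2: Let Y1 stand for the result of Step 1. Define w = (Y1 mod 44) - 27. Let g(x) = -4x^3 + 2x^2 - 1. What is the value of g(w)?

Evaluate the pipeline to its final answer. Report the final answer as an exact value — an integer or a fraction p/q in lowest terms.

Step 1: 5748 = 2^2 * 3 * 479; sigma = (1 + 2 + 4) * (1 + 3) * (1 + 479) = 7 * 4 * 480 = 13440; answer 13440
Step 2: Y1 = 13440; w = -7; -4*(-7)^3 + 2*(-7)^2 - 1 = (1372) + (98) + (-1) = 1469; answer 1469

1469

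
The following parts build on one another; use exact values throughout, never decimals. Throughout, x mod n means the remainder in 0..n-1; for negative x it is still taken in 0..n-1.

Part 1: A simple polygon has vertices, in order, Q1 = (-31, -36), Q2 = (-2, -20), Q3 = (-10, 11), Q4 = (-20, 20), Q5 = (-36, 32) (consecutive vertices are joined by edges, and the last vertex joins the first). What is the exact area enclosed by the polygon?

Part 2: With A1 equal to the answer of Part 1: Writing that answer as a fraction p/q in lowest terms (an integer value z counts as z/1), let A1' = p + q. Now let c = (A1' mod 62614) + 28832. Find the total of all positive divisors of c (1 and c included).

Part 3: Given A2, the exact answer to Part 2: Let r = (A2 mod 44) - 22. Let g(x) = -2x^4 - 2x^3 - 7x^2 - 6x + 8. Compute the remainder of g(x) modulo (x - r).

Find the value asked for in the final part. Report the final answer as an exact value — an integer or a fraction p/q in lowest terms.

Part 1: cross terms: (-31*-20 - -2*-36)=548, (-2*11 - -10*-20)=-222, (-10*20 - -20*11)=20, (-20*32 - -36*20)=80, (-36*-36 - -31*32)=2288; twice the area = |2714| = 2714; area = 1357; answer 1357
Part 2: A1 = 1357; threaded value p + q = 1358; c = 30190; 30190 = 2 * 5 * 3019; sigma = (1 + 2) * (1 + 5) * (1 + 3019) = 3 * 6 * 3020 = 54360; answer 54360
Part 3: A2 = 54360; r = -2; remainder = value at the root: -2*(-2)^4 - 2*(-2)^3 - 7*(-2)^2 - 6*(-2)^1 + 8 = (-32) + (16) + (-28) + (12) + (8) = -24; answer -24

-24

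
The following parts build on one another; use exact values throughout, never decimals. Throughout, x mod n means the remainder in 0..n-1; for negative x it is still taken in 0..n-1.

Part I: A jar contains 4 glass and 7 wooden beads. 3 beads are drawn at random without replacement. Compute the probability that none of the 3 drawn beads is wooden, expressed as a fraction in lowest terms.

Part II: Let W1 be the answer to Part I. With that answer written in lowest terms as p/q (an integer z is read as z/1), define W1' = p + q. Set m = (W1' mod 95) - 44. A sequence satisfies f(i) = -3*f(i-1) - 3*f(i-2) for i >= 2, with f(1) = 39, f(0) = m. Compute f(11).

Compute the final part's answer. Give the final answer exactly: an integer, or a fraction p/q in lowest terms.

Part I: total draws C(11,3) = 165; favorable C(4,3) = 4; P = 4/165; answer 4/165
Part II: W1 = 4/165; threaded value p + q = 169; m = 30; f(2) = -3*(39) - 3*(30) = -207; iterating: f(2)=-207, f(3)=504, f(4)=-891, f(5)=1161, f(6)=-810, f(7)=-1053, f(8)=5589, f(9)=-13608, f(10)=24057, f(11)=-31347; answer -31347

-31347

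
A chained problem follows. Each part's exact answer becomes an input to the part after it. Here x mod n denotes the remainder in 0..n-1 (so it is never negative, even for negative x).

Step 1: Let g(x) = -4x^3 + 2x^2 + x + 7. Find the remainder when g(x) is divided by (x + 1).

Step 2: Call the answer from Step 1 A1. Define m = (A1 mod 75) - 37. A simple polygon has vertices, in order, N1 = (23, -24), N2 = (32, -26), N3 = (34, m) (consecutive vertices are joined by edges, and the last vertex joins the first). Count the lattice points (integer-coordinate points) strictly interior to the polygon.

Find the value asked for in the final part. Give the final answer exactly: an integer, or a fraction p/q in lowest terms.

Step 1: remainder = value at the root: -4*(-1)^3 + 2*(-1)^2 + 1*(-1)^1 + 7 = (4) + (2) + (-1) + (7) = 12; answer 12
Step 2: A1 = 12; m = -25; cross terms: (23*-26 - 32*-24)=170, (32*-25 - 34*-26)=84, (34*-24 - 23*-25)=-241; twice the area = |13| = 13; area = 13/2; boundary points = 1 + 1 + 1 = 3; strictly interior points = area - boundary/2 + 1 = 6; answer 6

6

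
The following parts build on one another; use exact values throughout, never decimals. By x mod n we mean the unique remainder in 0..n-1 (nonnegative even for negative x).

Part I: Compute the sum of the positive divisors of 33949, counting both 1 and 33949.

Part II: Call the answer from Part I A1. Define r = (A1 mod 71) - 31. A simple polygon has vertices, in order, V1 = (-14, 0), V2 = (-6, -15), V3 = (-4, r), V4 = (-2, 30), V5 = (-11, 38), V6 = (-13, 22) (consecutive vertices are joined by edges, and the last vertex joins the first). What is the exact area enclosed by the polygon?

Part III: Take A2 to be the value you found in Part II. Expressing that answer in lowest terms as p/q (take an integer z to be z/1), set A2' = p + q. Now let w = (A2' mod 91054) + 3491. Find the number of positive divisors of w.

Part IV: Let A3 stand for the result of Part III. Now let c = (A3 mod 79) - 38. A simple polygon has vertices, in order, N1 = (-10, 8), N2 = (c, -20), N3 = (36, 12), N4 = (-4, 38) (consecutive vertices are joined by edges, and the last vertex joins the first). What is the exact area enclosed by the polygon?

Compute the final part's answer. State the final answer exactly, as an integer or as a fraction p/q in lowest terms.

Part I: 33949 = 17 * 1997; sigma = (1 + 17) * (1 + 1997) = 18 * 1998 = 35964; answer 35964
Part II: A1 = 35964; r = 7; cross terms: (-14*-15 - -6*0)=210, (-6*7 - -4*-15)=-102, (-4*30 - -2*7)=-106, (-2*38 - -11*30)=254, (-11*22 - -13*38)=252, (-13*0 - -14*22)=308; twice the area = |816| = 816; area = 408; answer 408
Part III: A2 = 408; threaded value p + q = 409; w = 3900; 3900 = 2^2 * 3 * 5^2 * 13; number of divisors = (2+1) * (1+1) * (2+1) * (1+1) = 36; answer 36
Part IV: A3 = 36; c = -2; cross terms: (-10*-20 - -2*8)=216, (-2*12 - 36*-20)=696, (36*38 - -4*12)=1416, (-4*8 - -10*38)=348; twice the area = |2676| = 2676; area = 1338; answer 1338

1338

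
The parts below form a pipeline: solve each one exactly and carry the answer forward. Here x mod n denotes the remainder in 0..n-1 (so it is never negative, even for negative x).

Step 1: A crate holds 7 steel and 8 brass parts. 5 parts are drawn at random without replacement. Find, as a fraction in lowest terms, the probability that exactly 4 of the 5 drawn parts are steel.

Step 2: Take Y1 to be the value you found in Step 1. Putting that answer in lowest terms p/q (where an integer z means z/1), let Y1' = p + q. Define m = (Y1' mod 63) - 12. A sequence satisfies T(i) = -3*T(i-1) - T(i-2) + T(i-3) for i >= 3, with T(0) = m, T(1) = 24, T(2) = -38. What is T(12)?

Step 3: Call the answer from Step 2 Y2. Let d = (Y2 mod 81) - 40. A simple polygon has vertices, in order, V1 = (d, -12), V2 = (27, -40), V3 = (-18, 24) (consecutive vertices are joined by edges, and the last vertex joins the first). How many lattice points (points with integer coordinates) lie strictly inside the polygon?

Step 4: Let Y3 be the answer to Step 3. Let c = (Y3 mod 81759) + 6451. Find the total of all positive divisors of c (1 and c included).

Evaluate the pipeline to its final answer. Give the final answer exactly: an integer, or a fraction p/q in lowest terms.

Step 1: total draws C(15,5) = 3003; favorable C(7,4)*C(8,1) = 280; P = 40/429; answer 40/429
Step 2: Y1 = 40/429; threaded value p + q = 469; m = 16; T(3) = -3*(-38) - 1*(24) + 1*(16) = 106; iterating: T(3)=106, T(4)=-256, T(5)=624, T(6)=-1510, T(7)=3650, T(8)=-8816, T(9)=21288, T(10)=-51398, T(11)=124090, T(12)=-299584; answer -299584
Step 3: Y2 = -299584; d = -5; cross terms: (-5*-40 - 27*-12)=524, (27*24 - -18*-40)=-72, (-18*-12 - -5*24)=336; twice the area = |788| = 788; area = 394; boundary points = 4 + 1 + 1 = 6; strictly interior points = area - boundary/2 + 1 = 392; answer 392
Step 4: Y3 = 392; c = 6843; 6843 = 3 * 2281; sigma = (1 + 3) * (1 + 2281) = 4 * 2282 = 9128; answer 9128

9128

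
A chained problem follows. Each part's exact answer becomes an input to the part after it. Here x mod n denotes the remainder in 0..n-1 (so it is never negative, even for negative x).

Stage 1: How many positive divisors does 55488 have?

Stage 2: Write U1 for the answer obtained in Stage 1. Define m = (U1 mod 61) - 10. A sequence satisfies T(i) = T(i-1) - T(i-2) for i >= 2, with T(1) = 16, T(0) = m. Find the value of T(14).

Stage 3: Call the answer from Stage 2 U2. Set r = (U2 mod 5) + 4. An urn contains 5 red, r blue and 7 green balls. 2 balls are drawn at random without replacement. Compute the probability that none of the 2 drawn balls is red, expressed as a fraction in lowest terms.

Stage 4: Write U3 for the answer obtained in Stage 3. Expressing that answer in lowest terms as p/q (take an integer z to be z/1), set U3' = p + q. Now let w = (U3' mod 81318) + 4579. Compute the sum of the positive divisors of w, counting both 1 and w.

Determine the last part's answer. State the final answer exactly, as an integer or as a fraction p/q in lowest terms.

Stage 1: 55488 = 2^6 * 3 * 17^2; number of divisors = (6+1) * (1+1) * (2+1) = 42; answer 42
Stage 2: U1 = 42; m = 32; T(2) = 1*(16) - 1*(32) = -16; iterating: T(2)=-16, T(3)=-32, T(4)=-16, T(5)=16, T(6)=32, T(7)=16, T(8)=-16, T(9)=-32, T(10)=-16, T(11)=16, T(12)=32, T(13)=16, T(14)=-16; answer -16
Stage 3: U2 = -16; r = 8; total draws C(20,2) = 190; favorable C(15,2) = 105; P = 21/38; answer 21/38
Stage 4: U3 = 21/38; threaded value p + q = 59; w = 4638; 4638 = 2 * 3 * 773; sigma = (1 + 2) * (1 + 3) * (1 + 773) = 3 * 4 * 774 = 9288; answer 9288

9288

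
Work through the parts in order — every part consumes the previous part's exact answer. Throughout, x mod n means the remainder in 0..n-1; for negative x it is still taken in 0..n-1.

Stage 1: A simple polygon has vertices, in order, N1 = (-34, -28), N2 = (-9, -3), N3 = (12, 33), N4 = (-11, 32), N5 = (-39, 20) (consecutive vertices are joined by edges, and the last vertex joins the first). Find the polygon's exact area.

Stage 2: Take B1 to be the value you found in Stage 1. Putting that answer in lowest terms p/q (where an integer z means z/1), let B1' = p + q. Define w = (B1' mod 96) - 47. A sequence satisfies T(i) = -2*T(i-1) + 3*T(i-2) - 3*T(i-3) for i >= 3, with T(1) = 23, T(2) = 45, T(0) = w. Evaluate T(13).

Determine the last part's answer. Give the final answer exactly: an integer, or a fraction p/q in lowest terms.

-1022583

Stage 1: cross terms: (-34*-3 - -9*-28)=-150, (-9*33 - 12*-3)=-261, (12*32 - -11*33)=747, (-11*20 - -39*32)=1028, (-39*-28 - -34*20)=1772; twice the area = |3136| = 3136; area = 1568; answer 1568
Stage 2: B1 = 1568; threaded value p + q = 1569; w = -14; T(3) = -2*(45) + 3*(23) - 3*(-14) = 21; iterating: T(3)=21, T(4)=24, T(5)=-120, T(6)=249, T(7)=-930, T(8)=2967, T(9)=-9471, T(10)=30633, T(11)=-98580, T(12)=317472, T(13)=-1022583; answer -1022583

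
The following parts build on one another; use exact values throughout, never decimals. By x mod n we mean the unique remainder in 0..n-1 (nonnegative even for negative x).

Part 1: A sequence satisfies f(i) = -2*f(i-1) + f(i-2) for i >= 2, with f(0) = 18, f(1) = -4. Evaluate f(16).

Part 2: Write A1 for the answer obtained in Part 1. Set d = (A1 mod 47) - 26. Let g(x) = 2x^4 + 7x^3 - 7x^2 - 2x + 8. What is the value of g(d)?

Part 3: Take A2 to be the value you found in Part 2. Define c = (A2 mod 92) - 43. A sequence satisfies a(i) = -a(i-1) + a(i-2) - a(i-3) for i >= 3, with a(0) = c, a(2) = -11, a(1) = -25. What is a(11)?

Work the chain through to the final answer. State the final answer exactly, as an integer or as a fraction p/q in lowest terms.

Part 1: f(2) = -2*(-4) + 1*(18) = 26; iterating: f(2)=26, f(3)=-56, f(4)=138, f(5)=-332, f(6)=802, f(7)=-1936, f(8)=4674, f(9)=-11284, f(10)=27242, f(11)=-65768, f(12)=158778, f(13)=-383324, f(14)=925426, f(15)=-2234176, f(16)=5393778; answer 5393778
Part 2: A1 = 5393778; d = -15; 2*(-15)^4 + 7*(-15)^3 - 7*(-15)^2 - 2*(-15)^1 + 8 = (101250) + (-23625) + (-1575) + (30) + (8) = 76088; answer 76088
Part 3: A2 = 76088; c = -39; a(3) = -1*(-11) + 1*(-25) - 1*(-39) = 25; iterating: a(3)=25, a(4)=-11, a(5)=47, a(6)=-83, a(7)=141, a(8)=-271, a(9)=495, a(10)=-907, a(11)=1673; answer 1673

1673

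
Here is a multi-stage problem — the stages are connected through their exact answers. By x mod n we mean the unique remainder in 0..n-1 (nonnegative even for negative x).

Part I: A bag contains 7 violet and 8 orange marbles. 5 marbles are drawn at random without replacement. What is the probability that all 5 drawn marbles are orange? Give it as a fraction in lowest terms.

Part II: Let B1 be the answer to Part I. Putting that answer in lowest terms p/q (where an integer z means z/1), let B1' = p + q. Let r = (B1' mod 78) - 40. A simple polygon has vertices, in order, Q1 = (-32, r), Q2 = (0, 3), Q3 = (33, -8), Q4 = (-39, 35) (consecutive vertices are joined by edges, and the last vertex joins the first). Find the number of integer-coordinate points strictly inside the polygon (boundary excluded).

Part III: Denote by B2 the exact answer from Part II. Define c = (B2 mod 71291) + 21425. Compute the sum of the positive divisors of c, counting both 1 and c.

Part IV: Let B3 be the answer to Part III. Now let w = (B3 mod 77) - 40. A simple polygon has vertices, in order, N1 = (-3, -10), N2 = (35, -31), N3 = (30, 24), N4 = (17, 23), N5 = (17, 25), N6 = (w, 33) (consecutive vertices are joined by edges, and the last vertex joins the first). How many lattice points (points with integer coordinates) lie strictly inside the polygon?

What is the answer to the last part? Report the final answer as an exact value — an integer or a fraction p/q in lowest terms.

Part I: total draws C(15,5) = 3003; favorable C(8,5) = 56; P = 8/429; answer 8/429
Part II: B1 = 8/429; threaded value p + q = 437; r = 7; cross terms: (-32*3 - 0*7)=-96, (0*-8 - 33*3)=-99, (33*35 - -39*-8)=843, (-39*7 - -32*35)=847; twice the area = |1495| = 1495; area = 1495/2; boundary points = 4 + 11 + 1 + 7 = 23; strictly interior points = area - boundary/2 + 1 = 737; answer 737
Part III: B2 = 737; c = 22162; 22162 = 2 * 7 * 1583; sigma = (1 + 2) * (1 + 7) * (1 + 1583) = 3 * 8 * 1584 = 38016; answer 38016
Part IV: B3 = 38016; w = 15; cross terms: (-3*-31 - 35*-10)=443, (35*24 - 30*-31)=1770, (30*23 - 17*24)=282, (17*25 - 17*23)=34, (17*33 - 15*25)=186, (15*-10 - -3*33)=-51; twice the area = |2664| = 2664; area = 1332; boundary points = 1 + 5 + 1 + 2 + 2 + 1 = 12; strictly interior points = area - boundary/2 + 1 = 1327; answer 1327

1327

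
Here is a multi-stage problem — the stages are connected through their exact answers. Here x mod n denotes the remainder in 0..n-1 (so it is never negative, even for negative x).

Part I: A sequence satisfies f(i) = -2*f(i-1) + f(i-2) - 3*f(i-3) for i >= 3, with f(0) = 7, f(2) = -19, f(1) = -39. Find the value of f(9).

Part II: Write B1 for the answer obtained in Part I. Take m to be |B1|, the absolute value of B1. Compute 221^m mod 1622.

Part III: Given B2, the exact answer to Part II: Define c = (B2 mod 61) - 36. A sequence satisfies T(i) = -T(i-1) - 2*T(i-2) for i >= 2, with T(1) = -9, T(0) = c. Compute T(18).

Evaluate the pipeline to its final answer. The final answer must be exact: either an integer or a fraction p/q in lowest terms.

-9533

Part I: f(3) = -2*(-19) + 1*(-39) - 3*(7) = -22; iterating: f(3)=-22, f(4)=142, f(5)=-249, f(6)=706, f(7)=-2087, f(8)=5627, f(9)=-15459; answer -15459
Part II: B1 = -15459; m = 15459; squarings mod 1622: 221^1=221, 221^2=181, 221^4=321, 221^8=855, 221^16=1125, 221^32=465, 221^64=499, 221^128=835, 221^256=1387, 221^512=77, 221^1024=1063, 221^2048=1057, 221^4096=1313, 221^8192=1405; 221^15459 = 221^1 * 221^2 * 221^32 * 221^64 * 221^1024 * 221^2048 * 221^4096 * 221^8192 = 1031 (mod 1622); answer 1031
Part III: B2 = 1031; c = 19; T(2) = -1*(-9) - 2*(19) = -29; iterating: T(2)=-29, T(3)=47, T(4)=11, T(5)=-105, T(6)=83, T(7)=127, T(8)=-293, T(9)=39, T(10)=547, T(11)=-625, T(12)=-469, T(13)=1719, T(14)=-781, T(15)=-2657, T(16)=4219, T(17)=1095, T(18)=-9533; answer -9533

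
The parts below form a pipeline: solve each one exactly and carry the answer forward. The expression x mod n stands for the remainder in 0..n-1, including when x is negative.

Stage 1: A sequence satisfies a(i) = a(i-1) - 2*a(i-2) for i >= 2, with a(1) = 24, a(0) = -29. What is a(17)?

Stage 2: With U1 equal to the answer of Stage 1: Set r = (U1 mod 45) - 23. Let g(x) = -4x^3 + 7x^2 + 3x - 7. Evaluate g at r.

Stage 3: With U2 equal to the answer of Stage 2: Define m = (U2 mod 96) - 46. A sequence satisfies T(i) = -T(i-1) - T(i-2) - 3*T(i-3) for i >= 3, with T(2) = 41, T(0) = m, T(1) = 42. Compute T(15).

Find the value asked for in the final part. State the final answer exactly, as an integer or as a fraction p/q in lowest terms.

-7454

Stage 1: a(2) = 1*(24) - 2*(-29) = 82; iterating: a(2)=82, a(3)=34, a(4)=-130, a(5)=-198, a(6)=62, a(7)=458, a(8)=334, a(9)=-582, a(10)=-1250, a(11)=-86, a(12)=2414, a(13)=2586, a(14)=-2242, a(15)=-7414, a(16)=-2930, a(17)=11898; answer 11898
Stage 2: U1 = 11898; r = -5; -4*(-5)^3 + 7*(-5)^2 + 3*(-5)^1 - 7 = (500) + (175) + (-15) + (-7) = 653; answer 653
Stage 3: U2 = 653; m = 31; T(3) = -1*(41) - 1*(42) - 3*(31) = -176; iterating: T(3)=-176, T(4)=9, T(5)=44, T(6)=475, T(7)=-546, T(8)=-61, T(9)=-818, T(10)=2517, T(11)=-1516, T(12)=1453, T(13)=-7488, T(14)=10583, T(15)=-7454; answer -7454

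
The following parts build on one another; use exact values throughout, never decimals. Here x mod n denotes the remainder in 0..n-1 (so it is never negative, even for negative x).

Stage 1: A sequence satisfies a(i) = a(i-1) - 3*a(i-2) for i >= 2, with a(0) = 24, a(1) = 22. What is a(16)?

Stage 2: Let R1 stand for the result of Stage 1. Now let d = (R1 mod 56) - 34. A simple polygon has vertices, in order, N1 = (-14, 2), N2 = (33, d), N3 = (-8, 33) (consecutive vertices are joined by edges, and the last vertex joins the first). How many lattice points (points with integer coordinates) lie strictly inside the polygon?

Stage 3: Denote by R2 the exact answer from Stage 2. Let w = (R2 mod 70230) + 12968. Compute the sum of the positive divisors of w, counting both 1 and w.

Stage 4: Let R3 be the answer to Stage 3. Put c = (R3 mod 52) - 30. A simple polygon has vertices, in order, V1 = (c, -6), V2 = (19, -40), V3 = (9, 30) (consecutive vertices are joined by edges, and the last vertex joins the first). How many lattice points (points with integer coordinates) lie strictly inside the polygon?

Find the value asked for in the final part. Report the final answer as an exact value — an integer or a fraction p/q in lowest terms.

Stage 1: a(2) = 1*(22) - 3*(24) = -50; iterating: a(2)=-50, a(3)=-116, a(4)=34, a(5)=382, a(6)=280, a(7)=-866, a(8)=-1706, a(9)=892, a(10)=6010, a(11)=3334, a(12)=-14696, a(13)=-24698, a(14)=19390, a(15)=93484, a(16)=35314; answer 35314
Stage 2: R1 = 35314; d = 0; cross terms: (-14*0 - 33*2)=-66, (33*33 - -8*0)=1089, (-8*2 - -14*33)=446; twice the area = |1469| = 1469; area = 1469/2; boundary points = 1 + 1 + 1 = 3; strictly interior points = area - boundary/2 + 1 = 734; answer 734
Stage 3: R2 = 734; w = 13702; 13702 = 2 * 13 * 17 * 31; sigma = (1 + 2) * (1 + 13) * (1 + 17) * (1 + 31) = 3 * 14 * 18 * 32 = 24192; answer 24192
Stage 4: R3 = 24192; c = -18; cross terms: (-18*-40 - 19*-6)=834, (19*30 - 9*-40)=930, (9*-6 - -18*30)=486; twice the area = |2250| = 2250; area = 1125; boundary points = 1 + 10 + 9 = 20; strictly interior points = area - boundary/2 + 1 = 1116; answer 1116

1116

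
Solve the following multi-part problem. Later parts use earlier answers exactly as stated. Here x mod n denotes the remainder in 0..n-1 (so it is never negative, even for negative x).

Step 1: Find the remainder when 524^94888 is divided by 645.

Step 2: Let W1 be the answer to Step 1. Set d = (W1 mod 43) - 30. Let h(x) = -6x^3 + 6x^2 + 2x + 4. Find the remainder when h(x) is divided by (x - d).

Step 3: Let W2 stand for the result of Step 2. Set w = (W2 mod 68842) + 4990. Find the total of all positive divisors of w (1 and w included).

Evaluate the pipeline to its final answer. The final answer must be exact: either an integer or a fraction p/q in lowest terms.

Step 1: squarings mod 645: 524^1=524, 524^2=451, 524^4=226, 524^8=121, 524^16=451, 524^32=226, 524^64=121, 524^128=451, 524^256=226, 524^512=121, 524^1024=451, 524^2048=226, 524^4096=121, 524^8192=451, 524^16384=226, 524^32768=121, 524^65536=451; 524^94888 = 524^8 * 524^32 * 524^128 * 524^512 * 524^4096 * 524^8192 * 524^16384 * 524^65536 = 391 (mod 645); answer 391
Step 2: W1 = 391; d = -26; remainder = value at the root: -6*(-26)^3 + 6*(-26)^2 + 2*(-26)^1 + 4 = (105456) + (4056) + (-52) + (4) = 109464; answer 109464
Step 3: W2 = 109464; w = 45612; 45612 = 2^2 * 3^2 * 7 * 181; sigma = (1 + 2 + 4) * (1 + 3 + 9) * (1 + 7) * (1 + 181) = 7 * 13 * 8 * 182 = 132496; answer 132496

132496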